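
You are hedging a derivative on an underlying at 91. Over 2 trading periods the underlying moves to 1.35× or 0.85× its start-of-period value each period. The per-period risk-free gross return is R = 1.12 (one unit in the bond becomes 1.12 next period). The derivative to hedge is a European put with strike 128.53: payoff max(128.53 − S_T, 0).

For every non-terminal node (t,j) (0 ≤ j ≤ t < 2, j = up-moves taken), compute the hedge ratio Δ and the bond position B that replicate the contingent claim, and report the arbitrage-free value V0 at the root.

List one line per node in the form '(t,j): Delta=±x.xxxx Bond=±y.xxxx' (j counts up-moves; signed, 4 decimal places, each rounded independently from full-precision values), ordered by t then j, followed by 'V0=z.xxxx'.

(0,0): Delta=-0.6046 Bond=75.1535
(1,0): Delta=-1.0000 Bond=114.7589
(1,1): Delta=-0.3925 Bond=58.1163
V0=20.1382

The replicating-portfolio and risk-neutral prices coincide; use p* = (1.12−0.85)/(1.35−0.85) = 0.5400 for the latter.
Terminal values V(2,·): V(2,0)=62.7825, V(2,1)=24.1075, V(2,2)=0.0000
Node (1,0) S=77.3500: V=(p*·24.1075+(1−p*)·62.7825)/1.12=37.4089; Δ=(24.1075−62.7825)/(104.4225−65.7475)=-1.0000; B=V−Δ·S=114.7589
Node (1,1) S=122.8500: V=(p*·0.0000+(1−p*)·24.1075)/1.12=9.9013; Δ=(0.0000−24.1075)/(165.8475−104.4225)=-0.3925; B=V−Δ·S=58.1163
Node (0,0) S=91.0000: V=(p*·9.9013+(1−p*)·37.4089)/1.12=20.1382; Δ=(9.9013−37.4089)/(122.8500−77.3500)=-0.6046; B=V−Δ·S=75.1535
The time-0 hedge costs 20.1382, which is the no-arbitrage price.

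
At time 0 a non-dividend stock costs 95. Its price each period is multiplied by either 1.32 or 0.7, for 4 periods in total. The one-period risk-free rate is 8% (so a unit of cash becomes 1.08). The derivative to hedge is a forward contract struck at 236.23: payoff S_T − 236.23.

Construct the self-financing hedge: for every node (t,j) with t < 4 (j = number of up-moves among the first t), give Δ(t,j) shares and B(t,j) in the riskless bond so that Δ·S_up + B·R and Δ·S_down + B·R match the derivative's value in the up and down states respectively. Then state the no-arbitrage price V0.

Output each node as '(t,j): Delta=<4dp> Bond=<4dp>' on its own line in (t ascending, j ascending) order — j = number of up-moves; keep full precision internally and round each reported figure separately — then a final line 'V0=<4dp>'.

Since d<R<u, set p* = (R−d)/(u−d) = 0.6129; price each node as the discounted p*-expectation of its children.
Terminal payoffs: V(4,0)=-213.4205, V(4,1)=-193.2178, V(4,2)=-155.1213, V(4,3)=-83.2821, V(4,4)=52.1860
  t=3,j=0: stock 32.5850 → up 43.0122 (V=-193.2178), down 22.8095 (V=-213.4205). Price -186.1465; hedge Δ=1.0000, bond B=-218.7315.
  t=3,j=1: stock 61.4460 → up 81.1087 (V=-155.1213), down 43.0122 (V=-193.2178). Price -157.2855; hedge Δ=1.0000, bond B=-218.7315.
  t=3,j=2: stock 115.8696 → up 152.9479 (V=-83.2821), down 81.1087 (V=-155.1213). Price -102.8619; hedge Δ=1.0000, bond B=-218.7315.
  t=3,j=3: stock 218.4970 → up 288.4160 (V=52.1860), down 152.9479 (V=-83.2821). Price -0.2345; hedge Δ=1.0000, bond B=-218.7315.
  t=2,j=0: stock 46.5500 → up 61.4460 (V=-157.2855), down 32.5850 (V=-186.1465). Price -155.9791; hedge Δ=1.0000, bond B=-202.5291.
  t=2,j=1: stock 87.7800 → up 115.8696 (V=-102.8619), down 61.4460 (V=-157.2855). Price -114.7491; hedge Δ=1.0000, bond B=-202.5291.
  t=2,j=2: stock 165.5280 → up 218.4970 (V=-0.2345), down 115.8696 (V=-102.8619). Price -37.0011; hedge Δ=1.0000, bond B=-202.5291.
  t=1,j=0: stock 66.5000 → up 87.7800 (V=-114.7491), down 46.5500 (V=-155.9791). Price -121.0270; hedge Δ=1.0000, bond B=-187.5270.
  t=1,j=1: stock 125.4000 → up 165.5280 (V=-37.0011), down 87.7800 (V=-114.7491). Price -62.1270; hedge Δ=1.0000, bond B=-187.5270.
  t=0,j=0: stock 95.0000 → up 125.4000 (V=-62.1270), down 66.5000 (V=-121.0270). Price -78.6361; hedge Δ=1.0000, bond B=-173.6361.
The time-0 hedge costs -78.6361, which is the no-arbitrage price.

(0,0): Delta=1.0000 Bond=-173.6361
(1,0): Delta=1.0000 Bond=-187.5270
(1,1): Delta=1.0000 Bond=-187.5270
(2,0): Delta=1.0000 Bond=-202.5291
(2,1): Delta=1.0000 Bond=-202.5291
(2,2): Delta=1.0000 Bond=-202.5291
(3,0): Delta=1.0000 Bond=-218.7315
(3,1): Delta=1.0000 Bond=-218.7315
(3,2): Delta=1.0000 Bond=-218.7315
(3,3): Delta=1.0000 Bond=-218.7315
V0=-78.6361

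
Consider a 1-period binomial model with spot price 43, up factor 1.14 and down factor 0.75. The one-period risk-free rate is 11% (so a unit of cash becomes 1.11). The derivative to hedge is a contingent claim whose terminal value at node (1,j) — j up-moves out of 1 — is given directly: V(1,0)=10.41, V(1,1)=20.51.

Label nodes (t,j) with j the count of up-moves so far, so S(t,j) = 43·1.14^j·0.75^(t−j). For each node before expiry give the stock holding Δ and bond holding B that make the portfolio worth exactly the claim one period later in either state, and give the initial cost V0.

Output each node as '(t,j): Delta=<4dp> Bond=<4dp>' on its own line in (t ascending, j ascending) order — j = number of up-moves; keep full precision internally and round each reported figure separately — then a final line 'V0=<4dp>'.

Under the risk-neutral measure, an up-move has probability p* = (R−d)/(u−d) = 0.9231 and values discount at R = 1.11.
At expiry t=1: V(1,0)=10.4100, V(1,1)=20.5100
(0,0): S=43.0000. Δ = (V_up−V_dn)/(S_up−S_dn) = (20.5100−10.4100)/(49.0200−32.2500) = 0.6023. V = [p*·20.5100 + (1−p*)·10.4100]/1.11 = 17.7775. B = V − Δ·S = -8.1199.
Check: Δ(0,0)·S0 + B(0,0) = 17.7775 = V0.

(0,0): Delta=0.6023 Bond=-8.1199
V0=17.7775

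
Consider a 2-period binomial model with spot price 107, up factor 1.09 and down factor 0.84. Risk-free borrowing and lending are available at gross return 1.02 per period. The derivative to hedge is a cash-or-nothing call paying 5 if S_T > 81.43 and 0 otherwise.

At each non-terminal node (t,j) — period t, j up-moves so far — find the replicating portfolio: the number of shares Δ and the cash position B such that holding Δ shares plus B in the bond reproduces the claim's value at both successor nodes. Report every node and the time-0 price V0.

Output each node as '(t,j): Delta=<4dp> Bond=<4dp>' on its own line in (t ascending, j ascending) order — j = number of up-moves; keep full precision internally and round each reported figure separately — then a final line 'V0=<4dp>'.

No-arbitrage ⇒ martingale measure with p* = (R−d)/(u−d) = 0.7200.
Terminal values V(2,·): V(2,0)=0.0000, V(2,1)=5.0000, V(2,2)=5.0000
(1,0): S=89.8800. Δ = (V_up−V_dn)/(S_up−S_dn) = (5.0000−0.0000)/(97.9692−75.4992) = 0.2225. V = [p*·5.0000 + (1−p*)·0.0000]/1.02 = 3.5294. B = V − Δ·S = -16.4706.
(1,1): S=116.6300. Δ = (V_up−V_dn)/(S_up−S_dn) = (5.0000−5.0000)/(127.1267−97.9692) = 0.0000. V = [p*·5.0000 + (1−p*)·5.0000]/1.02 = 4.9020. B = V − Δ·S = 4.9020.
(0,0): S=107.0000. Δ = (V_up−V_dn)/(S_up−S_dn) = (4.9020−3.5294)/(116.6300−89.8800) = 0.0513. V = [p*·4.9020 + (1−p*)·3.5294]/1.02 = 4.4291. B = V − Δ·S = -1.0611.
Check: Δ(0,0)·S0 + B(0,0) = 4.4291 = V0.

(0,0): Delta=0.0513 Bond=-1.0611
(1,0): Delta=0.2225 Bond=-16.4706
(1,1): Delta=0.0000 Bond=4.9020
V0=4.4291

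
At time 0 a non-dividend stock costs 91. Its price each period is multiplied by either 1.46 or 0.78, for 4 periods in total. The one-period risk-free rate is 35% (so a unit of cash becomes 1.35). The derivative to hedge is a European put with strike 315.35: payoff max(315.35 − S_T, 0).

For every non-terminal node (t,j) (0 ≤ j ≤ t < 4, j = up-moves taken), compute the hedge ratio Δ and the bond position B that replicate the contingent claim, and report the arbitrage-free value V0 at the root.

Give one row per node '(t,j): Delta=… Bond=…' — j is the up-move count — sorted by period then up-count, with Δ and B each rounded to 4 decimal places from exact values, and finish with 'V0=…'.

(0,0): Delta=-0.6204 Bond=74.9827
(1,0): Delta=-1.0000 Bond=128.1715
(1,1): Delta=-0.5812 Bond=96.0267
(2,0): Delta=-1.0000 Bond=173.0316
(2,1): Delta=-1.0000 Bond=173.0316
(2,2): Delta=-0.5381 Bond=121.2615
(3,0): Delta=-1.0000 Bond=233.5926
(3,1): Delta=-1.0000 Bond=233.5926
(3,2): Delta=-1.0000 Bond=233.5926
(3,3): Delta=-0.4905 Bond=150.2155
V0=18.5274

No-arbitrage ⇒ martingale measure with p* = (R−d)/(u−d) = 0.8382.
At expiry t=4: V(4,0)=281.6663, V(4,1)=252.3010, V(4,2)=197.3352, V(4,3)=94.4506, V(4,4)=0.0000
(3,0): S=43.1842. Δ = (V_up−V_dn)/(S_up−S_dn) = (252.3010−281.6663)/(63.0490−33.6837) = -1.0000. V = [p*·252.3010 + (1−p*)·281.6663]/1.35 = 190.4084. B = V − Δ·S = 233.5926.
(3,1): S=80.8320. Δ = (V_up−V_dn)/(S_up−S_dn) = (197.3352−252.3010)/(118.0148−63.0490) = -1.0000. V = [p*·197.3352 + (1−p*)·252.3010]/1.35 = 152.7606. B = V − Δ·S = 233.5926.
(3,2): S=151.3010. Δ = (V_up−V_dn)/(S_up−S_dn) = (94.4506−197.3352)/(220.8994−118.0148) = -1.0000. V = [p*·94.4506 + (1−p*)·197.3352]/1.35 = 82.2916. B = V − Δ·S = 233.5926.
(3,3): S=283.2044. Δ = (V_up−V_dn)/(S_up−S_dn) = (0.0000−94.4506)/(413.4784−220.8994) = -0.4905. V = [p*·0.0000 + (1−p*)·94.4506]/1.35 = 11.3176. B = V − Δ·S = 150.2155.
(2,0): S=55.3644. Δ = (V_up−V_dn)/(S_up−S_dn) = (152.7606−190.4084)/(80.8320−43.1842) = -1.0000. V = [p*·152.7606 + (1−p*)·190.4084]/1.35 = 117.6672. B = V − Δ·S = 173.0316.
(2,1): S=103.6308. Δ = (V_up−V_dn)/(S_up−S_dn) = (82.2916−152.7606)/(151.3010−80.8320) = -1.0000. V = [p*·82.2916 + (1−p*)·152.7606]/1.35 = 69.4008. B = V − Δ·S = 173.0316.
(2,2): S=193.9756. Δ = (V_up−V_dn)/(S_up−S_dn) = (11.3176−82.2916)/(283.2044−151.3010) = -0.5381. V = [p*·11.3176 + (1−p*)·82.2916]/1.35 = 16.8879. B = V − Δ·S = 121.2615.
(1,0): S=70.9800. Δ = (V_up−V_dn)/(S_up−S_dn) = (69.4008−117.6672)/(103.6308−55.3644) = -1.0000. V = [p*·69.4008 + (1−p*)·117.6672]/1.35 = 57.1915. B = V − Δ·S = 128.1715.
(1,1): S=132.8600. Δ = (V_up−V_dn)/(S_up−S_dn) = (16.8879−69.4008)/(193.9756−103.6308) = -0.5812. V = [p*·16.8879 + (1−p*)·69.4008]/1.35 = 18.8020. B = V − Δ·S = 96.0267.
(0,0): S=91.0000. Δ = (V_up−V_dn)/(S_up−S_dn) = (18.8020−57.1915)/(132.8600−70.9800) = -0.6204. V = [p*·18.8020 + (1−p*)·57.1915]/1.35 = 18.5274. B = V − Δ·S = 74.9827.
Self-financing check: at every node Δ·S+B equals the discounted successor values.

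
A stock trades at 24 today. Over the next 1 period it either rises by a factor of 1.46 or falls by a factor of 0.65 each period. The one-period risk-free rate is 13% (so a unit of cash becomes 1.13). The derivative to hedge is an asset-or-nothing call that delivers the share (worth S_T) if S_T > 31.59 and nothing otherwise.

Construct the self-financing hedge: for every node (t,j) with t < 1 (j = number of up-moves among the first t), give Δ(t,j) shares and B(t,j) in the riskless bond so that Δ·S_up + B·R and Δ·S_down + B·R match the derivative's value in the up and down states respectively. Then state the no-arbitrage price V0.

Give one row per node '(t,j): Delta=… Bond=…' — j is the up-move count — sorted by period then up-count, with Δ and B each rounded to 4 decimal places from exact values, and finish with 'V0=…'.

No-arbitrage ⇒ martingale measure with p* = (R−d)/(u−d) = 0.5926.
Terminal values V(1,·): V(1,0)=0.0000, V(1,1)=35.0400
Node (0,0) S=24.0000: V=(p*·35.0400+(1−p*)·0.0000)/1.13=18.3756; Δ=(35.0400−0.0000)/(35.0400−15.6000)=1.8025; B=V−Δ·S=-24.8836
Root portfolio cost Δ·24+B reproduces V0=18.3756.

(0,0): Delta=1.8025 Bond=-24.8836
V0=18.3756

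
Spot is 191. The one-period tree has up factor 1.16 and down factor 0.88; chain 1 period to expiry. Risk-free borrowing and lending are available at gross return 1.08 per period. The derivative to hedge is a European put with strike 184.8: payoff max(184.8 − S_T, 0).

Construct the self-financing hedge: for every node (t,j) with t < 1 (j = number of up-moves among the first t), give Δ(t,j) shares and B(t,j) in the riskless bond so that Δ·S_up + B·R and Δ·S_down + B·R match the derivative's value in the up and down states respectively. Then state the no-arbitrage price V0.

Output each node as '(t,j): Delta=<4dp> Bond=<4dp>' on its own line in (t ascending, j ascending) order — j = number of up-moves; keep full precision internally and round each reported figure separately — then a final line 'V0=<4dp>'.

Under the risk-neutral measure, an up-move has probability p* = (R−d)/(u−d) = 0.7143 and values discount at R = 1.08.
At expiry t=1: V(1,0)=16.7200, V(1,1)=0.0000
Node (0,0) S=191.0000: V=(p*·0.0000+(1−p*)·16.7200)/1.08=4.4233; Δ=(0.0000−16.7200)/(221.5600−168.0800)=-0.3126; B=V−Δ·S=64.1376
Self-financing check: at every node Δ·S+B equals the discounted successor values.

(0,0): Delta=-0.3126 Bond=64.1376
V0=4.4233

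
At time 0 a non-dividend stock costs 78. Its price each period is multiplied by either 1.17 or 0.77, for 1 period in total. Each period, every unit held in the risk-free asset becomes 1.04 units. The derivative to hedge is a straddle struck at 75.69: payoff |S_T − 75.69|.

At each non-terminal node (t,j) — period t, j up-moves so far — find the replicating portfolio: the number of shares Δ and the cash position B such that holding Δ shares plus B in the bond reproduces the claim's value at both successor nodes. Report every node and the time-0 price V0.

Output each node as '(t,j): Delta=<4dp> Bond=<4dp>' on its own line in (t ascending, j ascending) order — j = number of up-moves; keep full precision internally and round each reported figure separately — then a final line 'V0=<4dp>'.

No-arbitrage ⇒ martingale measure with p* = (R−d)/(u−d) = 0.6750.
Payoff layer (t=1): V(1,0)=15.6300, V(1,1)=15.5700
Node (0,0) S=78.0000: V=(p*·15.5700+(1−p*)·15.6300)/1.04=14.9899; Δ=(15.5700−15.6300)/(91.2600−60.0600)=-0.0019; B=V−Δ·S=15.1399
Self-financing check: at every node Δ·S+B equals the discounted successor values.

(0,0): Delta=-0.0019 Bond=15.1399
V0=14.9899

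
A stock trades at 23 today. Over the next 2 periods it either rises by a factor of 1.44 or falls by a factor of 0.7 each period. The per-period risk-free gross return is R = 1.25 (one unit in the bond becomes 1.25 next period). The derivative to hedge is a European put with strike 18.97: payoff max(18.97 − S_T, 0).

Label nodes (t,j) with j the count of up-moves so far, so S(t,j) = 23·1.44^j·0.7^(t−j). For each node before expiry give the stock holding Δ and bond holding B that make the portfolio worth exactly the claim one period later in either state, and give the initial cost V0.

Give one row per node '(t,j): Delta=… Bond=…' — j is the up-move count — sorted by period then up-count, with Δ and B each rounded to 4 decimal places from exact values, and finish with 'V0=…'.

(0,0): Delta=-0.0929 Bond=2.4622
(1,0): Delta=-0.6463 Bond=11.9870
(1,1): Delta=0.0000 Bond=0.0000
V0=0.3249

Risk-neutral probability p* = (R−d)/(u−d) = (1.25−0.7)/(1.44−0.7) = 0.7432.
Terminal payoffs: V(2,0)=7.7000, V(2,1)=0.0000, V(2,2)=0.0000
  t=1,j=0: stock 16.1000 → up 23.1840 (V=0.0000), down 11.2700 (V=7.7000). Price 1.5816; hedge Δ=-0.6463, bond B=11.9870.
  t=1,j=1: stock 33.1200 → up 47.6928 (V=0.0000), down 23.1840 (V=0.0000). Price 0.0000; hedge Δ=0.0000, bond B=0.0000.
  t=0,j=0: stock 23.0000 → up 33.1200 (V=0.0000), down 16.1000 (V=1.5816). Price 0.3249; hedge Δ=-0.0929, bond B=2.4622.
Self-financing check: at every node Δ·S+B equals the discounted successor values.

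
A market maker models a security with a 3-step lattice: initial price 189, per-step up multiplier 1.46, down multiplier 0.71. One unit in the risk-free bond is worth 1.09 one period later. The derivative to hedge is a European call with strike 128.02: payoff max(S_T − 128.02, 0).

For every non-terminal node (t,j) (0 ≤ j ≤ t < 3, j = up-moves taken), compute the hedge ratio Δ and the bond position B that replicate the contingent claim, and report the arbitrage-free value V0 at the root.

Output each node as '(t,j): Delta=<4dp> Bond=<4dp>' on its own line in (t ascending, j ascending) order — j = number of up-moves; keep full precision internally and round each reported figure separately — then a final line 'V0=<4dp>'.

(0,0): Delta=0.9128 Bond=-76.7673
(1,0): Delta=0.7285 Bond=-58.9502
(1,1): Delta=1.0000 Bond=-107.7519
(2,0): Delta=0.1551 Bond=-9.6242
(2,1): Delta=1.0000 Bond=-117.4495
(2,2): Delta=1.0000 Bond=-117.4495
V0=95.7426

No-arbitrage ⇒ martingale measure with p* = (R−d)/(u−d) = 0.5067.
Terminal values V(3,·): V(3,0)=0.0000, V(3,1)=11.0814, V(3,2)=158.0194, V(3,3)=460.1737
(2,0): S=95.2749. Δ = (V_up−V_dn)/(S_up−S_dn) = (11.0814−0.0000)/(139.1014−67.6452) = 0.1551. V = [p*·11.0814 + (1−p*)·0.0000]/1.09 = 5.1510. B = V − Δ·S = -9.6242.
(2,1): S=195.9174. Δ = (V_up−V_dn)/(S_up−S_dn) = (158.0194−11.0814)/(286.0394−139.1014) = 1.0000. V = [p*·158.0194 + (1−p*)·11.0814]/1.09 = 78.4679. B = V − Δ·S = -117.4495.
(2,2): S=402.8724. Δ = (V_up−V_dn)/(S_up−S_dn) = (460.1737−158.0194)/(588.1937−286.0394) = 1.0000. V = [p*·460.1737 + (1−p*)·158.0194]/1.09 = 285.4229. B = V − Δ·S = -117.4495.
(1,0): S=134.1900. Δ = (V_up−V_dn)/(S_up−S_dn) = (78.4679−5.1510)/(195.9174−95.2749) = 0.7285. V = [p*·78.4679 + (1−p*)·5.1510]/1.09 = 38.8057. B = V − Δ·S = -58.9502.
(1,1): S=275.9400. Δ = (V_up−V_dn)/(S_up−S_dn) = (285.4229−78.4679)/(402.8724−195.9174) = 1.0000. V = [p*·285.4229 + (1−p*)·78.4679]/1.09 = 168.1881. B = V − Δ·S = -107.7519.
(0,0): S=189.0000. Δ = (V_up−V_dn)/(S_up−S_dn) = (168.1881−38.8057)/(275.9400−134.1900) = 0.9128. V = [p*·168.1881 + (1−p*)·38.8057]/1.09 = 95.7426. B = V − Δ·S = -76.7673.
Self-financing check: at every node Δ·S+B equals the discounted successor values.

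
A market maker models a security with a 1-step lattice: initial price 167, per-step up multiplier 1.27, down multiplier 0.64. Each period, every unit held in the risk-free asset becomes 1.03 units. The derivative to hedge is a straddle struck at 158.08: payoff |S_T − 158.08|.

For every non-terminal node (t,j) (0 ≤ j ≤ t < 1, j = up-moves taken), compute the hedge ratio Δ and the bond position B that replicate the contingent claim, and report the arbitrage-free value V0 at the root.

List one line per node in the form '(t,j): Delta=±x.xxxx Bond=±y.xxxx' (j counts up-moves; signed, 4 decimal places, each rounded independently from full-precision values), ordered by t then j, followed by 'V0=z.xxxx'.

Since d<R<u, set p* = (R−d)/(u−d) = 0.6190; price each node as the discounted p*-expectation of its children.
Payoff layer (t=1): V(1,0)=51.2000, V(1,1)=54.0100
  t=0,j=0: stock 167.0000 → up 212.0900 (V=54.0100), down 106.8800 (V=51.2000). Price 51.3976; hedge Δ=0.0267, bond B=46.9373.
Root portfolio cost Δ·167+B reproduces V0=51.3976.

(0,0): Delta=0.0267 Bond=46.9373
V0=51.3976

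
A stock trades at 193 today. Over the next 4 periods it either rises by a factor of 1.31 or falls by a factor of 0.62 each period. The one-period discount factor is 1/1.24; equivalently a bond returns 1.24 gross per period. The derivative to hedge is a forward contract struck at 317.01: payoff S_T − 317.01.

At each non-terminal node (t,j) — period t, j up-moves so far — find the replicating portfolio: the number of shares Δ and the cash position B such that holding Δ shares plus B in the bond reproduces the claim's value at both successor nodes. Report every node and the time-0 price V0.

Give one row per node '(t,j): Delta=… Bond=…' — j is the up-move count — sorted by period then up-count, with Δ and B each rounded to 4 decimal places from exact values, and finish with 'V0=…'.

(0,0): Delta=1.0000 Bond=-134.0869
(1,0): Delta=1.0000 Bond=-166.2677
(1,1): Delta=1.0000 Bond=-166.2677
(2,0): Delta=1.0000 Bond=-206.1720
(2,1): Delta=1.0000 Bond=-206.1720
(2,2): Delta=1.0000 Bond=-206.1720
(3,0): Delta=1.0000 Bond=-255.6532
(3,1): Delta=1.0000 Bond=-255.6532
(3,2): Delta=1.0000 Bond=-255.6532
(3,3): Delta=1.0000 Bond=-255.6532
V0=58.9131

No-arbitrage ⇒ martingale measure with p* = (R−d)/(u−d) = 0.8986.
Payoff layer (t=4): V(4,0)=-288.4917, V(4,1)=-256.7535, V(4,2)=-189.6939, V(4,3)=-48.0034, V(4,4)=251.3748
Node (3,0) S=45.9973: V=(p*·-256.7535+(1−p*)·-288.4917)/1.24=-209.6559; Δ=(-256.7535−-288.4917)/(60.2565−28.5183)=1.0000; B=V−Δ·S=-255.6532
Node (3,1) S=97.1879: V=(p*·-189.6939+(1−p*)·-256.7535)/1.24=-158.4654; Δ=(-189.6939−-256.7535)/(127.3161−60.2565)=1.0000; B=V−Δ·S=-255.6532
Node (3,2) S=205.3485: V=(p*·-48.0034+(1−p*)·-189.6939)/1.24=-50.3047; Δ=(-48.0034−-189.6939)/(269.0066−127.3161)=1.0000; B=V−Δ·S=-255.6532
Node (3,3) S=433.8816: V=(p*·251.3748+(1−p*)·-48.0034)/1.24=178.2283; Δ=(251.3748−-48.0034)/(568.3848−269.0066)=1.0000; B=V−Δ·S=-255.6532
Node (2,0) S=74.1892: V=(p*·-158.4654+(1−p*)·-209.6559)/1.24=-131.9828; Δ=(-158.4654−-209.6559)/(97.1879−45.9973)=1.0000; B=V−Δ·S=-206.1720
Node (2,1) S=156.7546: V=(p*·-50.3047+(1−p*)·-158.4654)/1.24=-49.4174; Δ=(-50.3047−-158.4654)/(205.3485−97.1879)=1.0000; B=V−Δ·S=-206.1720
Node (2,2) S=331.2073: V=(p*·178.2283+(1−p*)·-50.3047)/1.24=125.0353; Δ=(178.2283−-50.3047)/(433.8816−205.3485)=1.0000; B=V−Δ·S=-206.1720
Node (1,0) S=119.6600: V=(p*·-49.4174+(1−p*)·-131.9828)/1.24=-46.6077; Δ=(-49.4174−-131.9828)/(156.7546−74.1892)=1.0000; B=V−Δ·S=-166.2677
Node (1,1) S=252.8300: V=(p*·125.0353+(1−p*)·-49.4174)/1.24=86.5623; Δ=(125.0353−-49.4174)/(331.2073−156.7546)=1.0000; B=V−Δ·S=-166.2677
Node (0,0) S=193.0000: V=(p*·86.5623+(1−p*)·-46.6077)/1.24=58.9131; Δ=(86.5623−-46.6077)/(252.8300−119.6600)=1.0000; B=V−Δ·S=-134.0869
Each (Δ,B) replicates both successor values, so the strategy is self-financing and V0 is arbitrage-free.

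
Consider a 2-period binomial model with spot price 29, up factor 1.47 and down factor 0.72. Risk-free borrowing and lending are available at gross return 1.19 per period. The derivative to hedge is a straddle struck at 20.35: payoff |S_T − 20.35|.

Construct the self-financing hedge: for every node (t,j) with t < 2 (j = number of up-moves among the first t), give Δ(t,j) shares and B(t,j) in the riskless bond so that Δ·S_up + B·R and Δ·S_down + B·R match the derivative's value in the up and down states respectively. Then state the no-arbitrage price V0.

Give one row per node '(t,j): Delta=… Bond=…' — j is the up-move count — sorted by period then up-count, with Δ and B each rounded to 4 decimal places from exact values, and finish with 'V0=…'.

(0,0): Delta=0.8466 Bond=-8.8762
(1,0): Delta=0.3210 Bond=0.4120
(1,1): Delta=1.0000 Bond=-17.1008
V0=15.6761

No-arbitrage ⇒ martingale measure with p* = (R−d)/(u−d) = 0.6267.
At expiry t=2: V(2,0)=5.3164, V(2,1)=10.3436, V(2,2)=42.3161
  t=1,j=0: stock 20.8800 → up 30.6936 (V=10.3436), down 15.0336 (V=5.3164). Price 7.1149; hedge Δ=0.3210, bond B=0.4120.
  t=1,j=1: stock 42.6300 → up 62.6661 (V=42.3161), down 30.6936 (V=10.3436). Price 25.5292; hedge Δ=1.0000, bond B=-17.1008.
  t=0,j=0: stock 29.0000 → up 42.6300 (V=25.5292), down 20.8800 (V=7.1149). Price 15.6761; hedge Δ=0.8466, bond B=-8.8762.
Each (Δ,B) replicates both successor values, so the strategy is self-financing and V0 is arbitrage-free.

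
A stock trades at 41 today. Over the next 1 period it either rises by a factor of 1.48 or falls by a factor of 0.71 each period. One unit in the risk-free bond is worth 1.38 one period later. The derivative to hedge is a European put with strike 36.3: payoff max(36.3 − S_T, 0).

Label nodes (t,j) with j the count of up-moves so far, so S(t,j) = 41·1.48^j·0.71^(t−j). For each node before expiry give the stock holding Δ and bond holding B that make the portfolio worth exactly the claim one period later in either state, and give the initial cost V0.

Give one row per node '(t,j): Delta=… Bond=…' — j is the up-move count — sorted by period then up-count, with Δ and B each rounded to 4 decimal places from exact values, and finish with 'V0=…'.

(0,0): Delta=-0.2277 Bond=10.0143
V0=0.6766

No-arbitrage ⇒ martingale measure with p* = (R−d)/(u−d) = 0.8701.
Payoff layer (t=1): V(1,0)=7.1900, V(1,1)=0.0000
Node (0,0) S=41.0000: V=(p*·0.0000+(1−p*)·7.1900)/1.38=0.6766; Δ=(0.0000−7.1900)/(60.6800−29.1100)=-0.2277; B=V−Δ·S=10.0143
The time-0 hedge costs 0.6766, which is the no-arbitrage price.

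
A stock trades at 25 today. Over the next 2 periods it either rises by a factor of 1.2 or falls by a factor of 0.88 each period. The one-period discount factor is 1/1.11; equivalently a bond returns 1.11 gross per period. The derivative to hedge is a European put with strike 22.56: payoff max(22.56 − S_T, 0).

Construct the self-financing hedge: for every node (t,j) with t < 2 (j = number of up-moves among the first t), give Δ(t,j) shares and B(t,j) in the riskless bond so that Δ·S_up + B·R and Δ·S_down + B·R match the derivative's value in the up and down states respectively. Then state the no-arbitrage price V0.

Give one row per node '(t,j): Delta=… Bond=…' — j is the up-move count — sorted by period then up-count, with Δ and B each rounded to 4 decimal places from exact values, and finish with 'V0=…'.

(0,0): Delta=-0.1014 Bond=2.7392
(1,0): Delta=-0.4545 Bond=10.8108
(1,1): Delta=0.0000 Bond=0.0000
V0=0.2054

Under the risk-neutral measure, an up-move has probability p* = (R−d)/(u−d) = 0.7188 and values discount at R = 1.11.
Payoff layer (t=2): V(2,0)=3.2000, V(2,1)=0.0000, V(2,2)=0.0000
Node (1,0) S=22.0000: V=(p*·0.0000+(1−p*)·3.2000)/1.11=0.8108; Δ=(0.0000−3.2000)/(26.4000−19.3600)=-0.4545; B=V−Δ·S=10.8108
Node (1,1) S=30.0000: V=(p*·0.0000+(1−p*)·0.0000)/1.11=0.0000; Δ=(0.0000−0.0000)/(36.0000−26.4000)=0.0000; B=V−Δ·S=0.0000
Node (0,0) S=25.0000: V=(p*·0.0000+(1−p*)·0.8108)/1.11=0.2054; Δ=(0.0000−0.8108)/(30.0000−22.0000)=-0.1014; B=V−Δ·S=2.7392
The time-0 hedge costs 0.2054, which is the no-arbitrage price.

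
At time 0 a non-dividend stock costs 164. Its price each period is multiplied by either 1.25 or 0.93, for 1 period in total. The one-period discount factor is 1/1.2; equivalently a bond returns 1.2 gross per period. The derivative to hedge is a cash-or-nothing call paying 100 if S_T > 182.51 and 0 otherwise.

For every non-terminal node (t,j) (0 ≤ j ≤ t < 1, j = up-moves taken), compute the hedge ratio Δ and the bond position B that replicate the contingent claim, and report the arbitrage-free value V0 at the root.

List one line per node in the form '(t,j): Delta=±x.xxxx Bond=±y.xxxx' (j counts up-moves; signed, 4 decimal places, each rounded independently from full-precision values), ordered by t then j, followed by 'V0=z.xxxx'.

Risk-neutral probability p* = (R−d)/(u−d) = (1.2−0.93)/(1.25−0.93) = 0.8437.
Terminal payoffs: V(1,0)=0.0000, V(1,1)=100.0000
  t=0,j=0: stock 164.0000 → up 205.0000 (V=100.0000), down 152.5200 (V=0.0000). Price 70.3125; hedge Δ=1.9055, bond B=-242.1875.
Self-financing check: at every node Δ·S+B equals the discounted successor values.

(0,0): Delta=1.9055 Bond=-242.1875
V0=70.3125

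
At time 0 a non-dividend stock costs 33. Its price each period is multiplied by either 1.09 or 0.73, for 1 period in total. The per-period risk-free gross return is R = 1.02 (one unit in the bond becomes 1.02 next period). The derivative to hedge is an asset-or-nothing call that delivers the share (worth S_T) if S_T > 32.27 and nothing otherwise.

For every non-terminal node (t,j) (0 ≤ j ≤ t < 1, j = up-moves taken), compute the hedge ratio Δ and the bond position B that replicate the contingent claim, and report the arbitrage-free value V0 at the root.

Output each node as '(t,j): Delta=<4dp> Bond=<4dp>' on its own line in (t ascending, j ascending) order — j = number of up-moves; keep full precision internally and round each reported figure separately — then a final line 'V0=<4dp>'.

(0,0): Delta=3.0278 Bond=-71.5090
V0=28.4077

Since d<R<u, set p* = (R−d)/(u−d) = 0.8056; price each node as the discounted p*-expectation of its children.
At expiry t=1: V(1,0)=0.0000, V(1,1)=35.9700
(0,0): S=33.0000. Δ = (V_up−V_dn)/(S_up−S_dn) = (35.9700−0.0000)/(35.9700−24.0900) = 3.0278. V = [p*·35.9700 + (1−p*)·0.0000]/1.02 = 28.4077. B = V − Δ·S = -71.5090.
Check: Δ(0,0)·S0 + B(0,0) = 28.4077 = V0.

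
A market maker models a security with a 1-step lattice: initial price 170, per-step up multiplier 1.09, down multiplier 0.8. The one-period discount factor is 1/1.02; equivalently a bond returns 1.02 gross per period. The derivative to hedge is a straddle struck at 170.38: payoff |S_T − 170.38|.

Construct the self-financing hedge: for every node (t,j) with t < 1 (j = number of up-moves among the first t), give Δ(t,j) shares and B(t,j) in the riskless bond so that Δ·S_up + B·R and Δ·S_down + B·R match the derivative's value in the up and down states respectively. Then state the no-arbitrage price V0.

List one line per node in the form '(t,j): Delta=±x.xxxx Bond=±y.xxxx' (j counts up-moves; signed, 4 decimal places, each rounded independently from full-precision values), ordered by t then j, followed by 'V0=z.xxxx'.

(0,0): Delta=-0.3947 Bond=86.3360
V0=19.2326

No-arbitrage ⇒ martingale measure with p* = (R−d)/(u−d) = 0.7586.
Payoff layer (t=1): V(1,0)=34.3800, V(1,1)=14.9200
(0,0): S=170.0000. Δ = (V_up−V_dn)/(S_up−S_dn) = (14.9200−34.3800)/(185.3000−136.0000) = -0.3947. V = [p*·14.9200 + (1−p*)·34.3800]/1.02 = 19.2326. B = V − Δ·S = 86.3360.
The time-0 hedge costs 19.2326, which is the no-arbitrage price.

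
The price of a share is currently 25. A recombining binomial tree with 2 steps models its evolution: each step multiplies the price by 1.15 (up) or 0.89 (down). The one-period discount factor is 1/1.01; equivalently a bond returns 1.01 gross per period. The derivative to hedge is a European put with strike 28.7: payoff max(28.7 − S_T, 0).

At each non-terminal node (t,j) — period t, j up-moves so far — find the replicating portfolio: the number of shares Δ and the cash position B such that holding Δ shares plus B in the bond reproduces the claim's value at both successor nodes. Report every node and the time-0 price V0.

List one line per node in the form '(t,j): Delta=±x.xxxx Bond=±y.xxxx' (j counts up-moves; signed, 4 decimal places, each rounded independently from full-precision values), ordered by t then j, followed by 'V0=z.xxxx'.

(0,0): Delta=-0.6933 Bond=21.3781
(1,0): Delta=-1.0000 Bond=28.4158
(1,1): Delta=-0.4164 Bond=13.6305
V0=4.0455

The replicating-portfolio and risk-neutral prices coincide; use p* = (1.01−0.89)/(1.15−0.89) = 0.4615 for the latter.
Terminal payoffs: V(2,0)=8.8975, V(2,1)=3.1125, V(2,2)=0.0000
(1,0): S=22.2500. Δ = (V_up−V_dn)/(S_up−S_dn) = (3.1125−8.8975)/(25.5875−19.8025) = -1.0000. V = [p*·3.1125 + (1−p*)·8.8975]/1.01 = 6.1658. B = V − Δ·S = 28.4158.
(1,1): S=28.7500. Δ = (V_up−V_dn)/(S_up−S_dn) = (0.0000−3.1125)/(33.0625−25.5875) = -0.4164. V = [p*·0.0000 + (1−p*)·3.1125]/1.01 = 1.6594. B = V − Δ·S = 13.6305.
(0,0): S=25.0000. Δ = (V_up−V_dn)/(S_up−S_dn) = (1.6594−6.1658)/(28.7500−22.2500) = -0.6933. V = [p*·1.6594 + (1−p*)·6.1658]/1.01 = 4.0455. B = V − Δ·S = 21.3781.
Root portfolio cost Δ·25+B reproduces V0=4.0455.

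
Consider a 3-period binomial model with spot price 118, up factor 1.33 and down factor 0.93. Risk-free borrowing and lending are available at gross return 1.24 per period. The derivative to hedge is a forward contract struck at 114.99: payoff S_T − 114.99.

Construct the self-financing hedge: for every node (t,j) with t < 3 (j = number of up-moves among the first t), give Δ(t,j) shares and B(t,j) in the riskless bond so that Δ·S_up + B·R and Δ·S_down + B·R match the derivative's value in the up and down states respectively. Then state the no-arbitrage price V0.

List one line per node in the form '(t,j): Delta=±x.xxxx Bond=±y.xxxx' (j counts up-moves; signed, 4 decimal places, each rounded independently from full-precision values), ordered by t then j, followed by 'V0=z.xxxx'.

Under the risk-neutral measure, an up-move has probability p* = (R−d)/(u−d) = 0.7750 and values discount at R = 1.24.
Terminal values V(3,·): V(3,0)=-20.0759, V(3,1)=20.7474, V(3,2)=79.1291, V(3,3)=162.6212
Node (2,0) S=102.0582: V=(p*·20.7474+(1−p*)·-20.0759)/1.24=9.3243; Δ=(20.7474−-20.0759)/(135.7374−94.9141)=1.0000; B=V−Δ·S=-92.7339
Node (2,1) S=145.9542: V=(p*·79.1291+(1−p*)·20.7474)/1.24=53.2203; Δ=(79.1291−20.7474)/(194.1191−135.7374)=1.0000; B=V−Δ·S=-92.7339
Node (2,2) S=208.7302: V=(p*·162.6212+(1−p*)·79.1291)/1.24=115.9963; Δ=(162.6212−79.1291)/(277.6112−194.1191)=1.0000; B=V−Δ·S=-92.7339
Node (1,0) S=109.7400: V=(p*·53.2203+(1−p*)·9.3243)/1.24=34.9546; Δ=(53.2203−9.3243)/(145.9542−102.0582)=1.0000; B=V−Δ·S=-74.7854
Node (1,1) S=156.9400: V=(p*·115.9963+(1−p*)·53.2203)/1.24=82.1546; Δ=(115.9963−53.2203)/(208.7302−145.9542)=1.0000; B=V−Δ·S=-74.7854
Node (0,0) S=118.0000: V=(p*·82.1546+(1−p*)·34.9546)/1.24=57.6892; Δ=(82.1546−34.9546)/(156.9400−109.7400)=1.0000; B=V−Δ·S=-60.3108
Check: Δ(0,0)·S0 + B(0,0) = 57.6892 = V0.

(0,0): Delta=1.0000 Bond=-60.3108
(1,0): Delta=1.0000 Bond=-74.7854
(1,1): Delta=1.0000 Bond=-74.7854
(2,0): Delta=1.0000 Bond=-92.7339
(2,1): Delta=1.0000 Bond=-92.7339
(2,2): Delta=1.0000 Bond=-92.7339
V0=57.6892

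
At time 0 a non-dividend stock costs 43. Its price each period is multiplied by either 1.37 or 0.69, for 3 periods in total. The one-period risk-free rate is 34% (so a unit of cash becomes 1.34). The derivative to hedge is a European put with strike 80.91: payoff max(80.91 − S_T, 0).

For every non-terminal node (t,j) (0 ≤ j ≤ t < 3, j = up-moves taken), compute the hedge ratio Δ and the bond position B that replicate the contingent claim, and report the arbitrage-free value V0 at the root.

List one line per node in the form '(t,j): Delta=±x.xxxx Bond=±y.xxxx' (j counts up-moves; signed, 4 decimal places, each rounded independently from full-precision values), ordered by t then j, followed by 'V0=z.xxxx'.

No-arbitrage ⇒ martingale measure with p* = (R−d)/(u−d) = 0.9559.
At expiry t=3: V(3,0)=66.7841, V(3,1)=52.8629, V(3,2)=25.2224, V(3,3)=0.0000
Node (2,0) S=20.4723: V=(p*·52.8629+(1−p*)·66.7841)/1.34=39.9083; Δ=(52.8629−66.7841)/(28.0471−14.1259)=-1.0000; B=V−Δ·S=60.3806
Node (2,1) S=40.6479: V=(p*·25.2224+(1−p*)·52.8629)/1.34=19.7327; Δ=(25.2224−52.8629)/(55.6876−28.0471)=-1.0000; B=V−Δ·S=60.3806
Node (2,2) S=80.7067: V=(p*·0.0000+(1−p*)·25.2224)/1.34=0.8304; Δ=(0.0000−25.2224)/(110.5682−55.6876)=-0.4596; B=V−Δ·S=37.9221
Node (1,0) S=29.6700: V=(p*·19.7327+(1−p*)·39.9083)/1.34=15.3901; Δ=(19.7327−39.9083)/(40.6479−20.4723)=-1.0000; B=V−Δ·S=45.0601
Node (1,1) S=58.9100: V=(p*·0.8304+(1−p*)·19.7327)/1.34=1.2420; Δ=(0.8304−19.7327)/(80.7067−40.6479)=-0.4719; B=V−Δ·S=29.0395
Node (0,0) S=43.0000: V=(p*·1.2420+(1−p*)·15.3901)/1.34=1.3927; Δ=(1.2420−15.3901)/(58.9100−29.6700)=-0.4839; B=V−Δ·S=22.1987
The time-0 hedge costs 1.3927, which is the no-arbitrage price.

(0,0): Delta=-0.4839 Bond=22.1987
(1,0): Delta=-1.0000 Bond=45.0601
(1,1): Delta=-0.4719 Bond=29.0395
(2,0): Delta=-1.0000 Bond=60.3806
(2,1): Delta=-1.0000 Bond=60.3806
(2,2): Delta=-0.4596 Bond=37.9221
V0=1.3927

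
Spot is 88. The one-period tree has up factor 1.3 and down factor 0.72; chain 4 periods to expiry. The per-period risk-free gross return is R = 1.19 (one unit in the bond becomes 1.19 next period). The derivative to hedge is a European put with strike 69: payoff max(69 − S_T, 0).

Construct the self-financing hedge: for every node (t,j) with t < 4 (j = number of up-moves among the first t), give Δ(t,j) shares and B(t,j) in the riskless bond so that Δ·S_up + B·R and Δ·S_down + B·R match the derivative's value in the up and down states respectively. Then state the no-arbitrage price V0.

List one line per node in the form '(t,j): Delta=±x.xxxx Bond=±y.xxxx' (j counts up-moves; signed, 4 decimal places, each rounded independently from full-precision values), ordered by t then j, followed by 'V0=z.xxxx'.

The replicating-portfolio and risk-neutral prices coincide; use p* = (1.19−0.72)/(1.3−0.72) = 0.8103 for the latter.
Terminal payoffs: V(4,0)=45.3510, V(4,1)=26.3004, V(4,2)=0.0000, V(4,3)=0.0000, V(4,4)=0.0000
  t=3,j=0: stock 32.8458 → up 42.6996 (V=26.3004), down 23.6490 (V=45.3510). Price 25.1374; hedge Δ=-1.0000, bond B=57.9832.
  t=3,j=1: stock 59.3050 → up 77.0964 (V=0.0000), down 42.6996 (V=26.3004). Price 4.1916; hedge Δ=-0.7646, bond B=49.5372.
  t=3,j=2: stock 107.0784 → up 139.2019 (V=0.0000), down 77.0964 (V=0.0000). Price 0.0000; hedge Δ=0.0000, bond B=0.0000.
  t=3,j=3: stock 193.3360 → up 251.3368 (V=0.0000), down 139.2019 (V=0.0000). Price 0.0000; hedge Δ=0.0000, bond B=0.0000.
  t=2,j=0: stock 45.6192 → up 59.3050 (V=4.1916), down 32.8458 (V=25.1374). Price 6.8606; hedge Δ=-0.7916, bond B=42.9740.
  t=2,j=1: stock 82.3680 → up 107.0784 (V=0.0000), down 59.3050 (V=4.1916). Price 0.6680; hedge Δ=-0.0877, bond B=7.8949.
  t=2,j=2: stock 148.7200 → up 193.3360 (V=0.0000), down 107.0784 (V=0.0000). Price 0.0000; hedge Δ=0.0000, bond B=0.0000.
  t=1,j=0: stock 63.3600 → up 82.3680 (V=0.6680), down 45.6192 (V=6.8606). Price 1.5483; hedge Δ=-0.1685, bond B=12.2251.
  t=1,j=1: stock 114.4000 → up 148.7200 (V=0.0000), down 82.3680 (V=0.6680). Price 0.1065; hedge Δ=-0.0101, bond B=1.2582.
  t=0,j=0: stock 88.0000 → up 114.4000 (V=0.1065), down 63.3600 (V=1.5483). Price 0.3193; hedge Δ=-0.0282, bond B=2.8052.
Root portfolio cost Δ·88+B reproduces V0=0.3193.

(0,0): Delta=-0.0282 Bond=2.8052
(1,0): Delta=-0.1685 Bond=12.2251
(1,1): Delta=-0.0101 Bond=1.2582
(2,0): Delta=-0.7916 Bond=42.9740
(2,1): Delta=-0.0877 Bond=7.8949
(2,2): Delta=0.0000 Bond=0.0000
(3,0): Delta=-1.0000 Bond=57.9832
(3,1): Delta=-0.7646 Bond=49.5372
(3,2): Delta=0.0000 Bond=0.0000
(3,3): Delta=0.0000 Bond=0.0000
V0=0.3193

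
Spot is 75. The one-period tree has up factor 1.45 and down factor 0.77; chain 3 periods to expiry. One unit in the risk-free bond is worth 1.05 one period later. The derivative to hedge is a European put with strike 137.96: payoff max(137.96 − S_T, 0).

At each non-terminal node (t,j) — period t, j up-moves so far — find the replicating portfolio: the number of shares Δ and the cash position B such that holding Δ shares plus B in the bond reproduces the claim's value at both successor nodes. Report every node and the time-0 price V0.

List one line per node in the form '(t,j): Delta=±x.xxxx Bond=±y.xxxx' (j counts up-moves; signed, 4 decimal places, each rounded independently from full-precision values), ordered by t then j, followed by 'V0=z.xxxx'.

(0,0): Delta=-0.7265 Bond=104.1347
(1,0): Delta=-1.0000 Bond=125.1338
(1,1): Delta=-0.5191 Bond=86.7810
(2,0): Delta=-1.0000 Bond=131.3905
(2,1): Delta=-1.0000 Bond=131.3905
(2,2): Delta=-0.1543 Bond=33.5909
V0=49.6442

No-arbitrage ⇒ martingale measure with p* = (R−d)/(u−d) = 0.4118.
Payoff layer (t=3): V(3,0)=103.7200, V(3,1)=73.4821, V(3,2)=16.5406, V(3,3)=0.0000
(2,0): S=44.4675. Δ = (V_up−V_dn)/(S_up−S_dn) = (73.4821−103.7200)/(64.4779−34.2400) = -1.0000. V = [p*·73.4821 + (1−p*)·103.7200]/1.05 = 86.9230. B = V − Δ·S = 131.3905.
(2,1): S=83.7375. Δ = (V_up−V_dn)/(S_up−S_dn) = (16.5406−73.4821)/(121.4194−64.4779) = -1.0000. V = [p*·16.5406 + (1−p*)·73.4821]/1.05 = 47.6530. B = V − Δ·S = 131.3905.
(2,2): S=157.6875. Δ = (V_up−V_dn)/(S_up−S_dn) = (0.0000−16.5406)/(228.6469−121.4194) = -0.1543. V = [p*·0.0000 + (1−p*)·16.5406]/1.05 = 9.2665. B = V − Δ·S = 33.5909.
(1,0): S=57.7500. Δ = (V_up−V_dn)/(S_up−S_dn) = (47.6530−86.9230)/(83.7375−44.4675) = -1.0000. V = [p*·47.6530 + (1−p*)·86.9230]/1.05 = 67.3838. B = V − Δ·S = 125.1338.
(1,1): S=108.7500. Δ = (V_up−V_dn)/(S_up−S_dn) = (9.2665−47.6530)/(157.6875−83.7375) = -0.5191. V = [p*·9.2665 + (1−p*)·47.6530]/1.05 = 30.3302. B = V − Δ·S = 86.7810.
(0,0): S=75.0000. Δ = (V_up−V_dn)/(S_up−S_dn) = (30.3302−67.3838)/(108.7500−57.7500) = -0.7265. V = [p*·30.3302 + (1−p*)·67.3838]/1.05 = 49.6442. B = V − Δ·S = 104.1347.
Root portfolio cost Δ·75+B reproduces V0=49.6442.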